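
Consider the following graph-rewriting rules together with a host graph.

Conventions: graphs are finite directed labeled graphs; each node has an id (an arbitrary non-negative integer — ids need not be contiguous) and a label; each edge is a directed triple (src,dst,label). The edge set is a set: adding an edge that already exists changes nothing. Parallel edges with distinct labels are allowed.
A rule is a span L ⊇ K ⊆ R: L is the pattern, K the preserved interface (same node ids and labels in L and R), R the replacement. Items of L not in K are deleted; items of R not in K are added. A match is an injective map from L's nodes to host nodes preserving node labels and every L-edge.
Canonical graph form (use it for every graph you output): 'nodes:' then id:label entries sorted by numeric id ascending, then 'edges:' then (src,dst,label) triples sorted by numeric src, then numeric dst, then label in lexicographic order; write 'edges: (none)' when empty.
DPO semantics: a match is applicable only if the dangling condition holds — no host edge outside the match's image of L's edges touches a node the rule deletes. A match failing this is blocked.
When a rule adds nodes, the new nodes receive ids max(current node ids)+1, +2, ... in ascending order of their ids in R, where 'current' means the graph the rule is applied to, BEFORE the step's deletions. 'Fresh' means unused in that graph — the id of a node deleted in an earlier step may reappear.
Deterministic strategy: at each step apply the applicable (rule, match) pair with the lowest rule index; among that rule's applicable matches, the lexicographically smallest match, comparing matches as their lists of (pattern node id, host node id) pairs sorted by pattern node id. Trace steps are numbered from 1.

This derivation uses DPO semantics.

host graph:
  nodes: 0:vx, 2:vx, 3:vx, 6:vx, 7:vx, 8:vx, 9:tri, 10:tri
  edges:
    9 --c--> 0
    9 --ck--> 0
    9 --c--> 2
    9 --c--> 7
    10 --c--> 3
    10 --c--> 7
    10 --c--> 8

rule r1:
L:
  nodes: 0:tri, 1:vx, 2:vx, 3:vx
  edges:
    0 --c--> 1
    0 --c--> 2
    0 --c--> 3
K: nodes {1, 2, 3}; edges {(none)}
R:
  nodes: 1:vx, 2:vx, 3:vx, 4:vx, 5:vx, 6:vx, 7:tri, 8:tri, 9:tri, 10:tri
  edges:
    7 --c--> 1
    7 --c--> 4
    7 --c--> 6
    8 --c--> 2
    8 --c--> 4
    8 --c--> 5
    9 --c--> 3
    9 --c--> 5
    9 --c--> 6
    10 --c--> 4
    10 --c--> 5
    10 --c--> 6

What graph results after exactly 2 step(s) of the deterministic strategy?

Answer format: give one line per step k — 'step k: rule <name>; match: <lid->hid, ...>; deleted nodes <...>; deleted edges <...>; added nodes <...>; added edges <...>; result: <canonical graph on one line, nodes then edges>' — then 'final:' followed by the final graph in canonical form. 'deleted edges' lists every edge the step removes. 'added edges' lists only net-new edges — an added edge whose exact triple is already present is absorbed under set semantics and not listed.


step 1: rule r1; match: 0->10, 1->3, 2->7, 3->8; deleted nodes 10; deleted edges (10,3,c); (10,7,c); (10,8,c); added nodes 11, 12, 13, 14, 15, 16, 17; added edges (14,3,c); (14,11,c); (14,13,c); (15,7,c); (15,11,c); (15,12,c); (16,8,c); (16,12,c); (16,13,c); (17,11,c); (17,12,c); (17,13,c); result: nodes: 0:vx, 2:vx, 3:vx, 6:vx, 7:vx, 8:vx, 9:tri, 11:vx, 12:vx, 13:vx, 14:tri, 15:tri, 16:tri, 17:tri edges: (9,0,c); (9,0,ck); (9,2,c); (9,7,c); (14,3,c); (14,11,c); (14,13,c); (15,7,c); (15,11,c); (15,12,c); (16,8,c); (16,12,c); (16,13,c); (17,11,c); (17,12,c); (17,13,c)
step 2: rule r1; match: 0->14, 1->3, 2->11, 3->13; deleted nodes 14; deleted edges (14,3,c); (14,11,c); (14,13,c); added nodes 18, 19, 20, 21, 22, 23, 24; added edges (21,3,c); (21,18,c); (21,20,c); (22,11,c); (22,18,c); (22,19,c); (23,13,c); (23,19,c); (23,20,c); (24,18,c); (24,19,c); (24,20,c); result: nodes: 0:vx, 2:vx, 3:vx, 6:vx, 7:vx, 8:vx, 9:tri, 11:vx, 12:vx, 13:vx, 15:tri, 16:tri, 17:tri, 18:vx, 19:vx, 20:vx, 21:tri, 22:tri, 23:tri, 24:tri edges: (9,0,c); (9,0,ck); (9,2,c); (9,7,c); (15,7,c); (15,11,c); (15,12,c); (16,8,c); (16,12,c); (16,13,c); (17,11,c); (17,12,c); (17,13,c); (21,3,c); (21,18,c); (21,20,c); (22,11,c); (22,18,c); (22,19,c); (23,13,c); (23,19,c); (23,20,c); (24,18,c); (24,19,c); (24,20,c)
final:
nodes: 0:vx, 2:vx, 3:vx, 6:vx, 7:vx, 8:vx, 9:tri, 11:vx, 12:vx, 13:vx, 15:tri, 16:tri, 17:tri, 18:vx, 19:vx, 20:vx, 21:tri, 22:tri, 23:tri, 24:tri
edges: (9,0,c); (9,0,ck); (9,2,c); (9,7,c); (15,7,c); (15,11,c); (15,12,c); (16,8,c); (16,12,c); (16,13,c); (17,11,c); (17,12,c); (17,13,c); (21,3,c); (21,18,c); (21,20,c); (22,11,c); (22,18,c); (22,19,c); (23,13,c); (23,19,c); (23,20,c); (24,18,c); (24,19,c); (24,20,c)


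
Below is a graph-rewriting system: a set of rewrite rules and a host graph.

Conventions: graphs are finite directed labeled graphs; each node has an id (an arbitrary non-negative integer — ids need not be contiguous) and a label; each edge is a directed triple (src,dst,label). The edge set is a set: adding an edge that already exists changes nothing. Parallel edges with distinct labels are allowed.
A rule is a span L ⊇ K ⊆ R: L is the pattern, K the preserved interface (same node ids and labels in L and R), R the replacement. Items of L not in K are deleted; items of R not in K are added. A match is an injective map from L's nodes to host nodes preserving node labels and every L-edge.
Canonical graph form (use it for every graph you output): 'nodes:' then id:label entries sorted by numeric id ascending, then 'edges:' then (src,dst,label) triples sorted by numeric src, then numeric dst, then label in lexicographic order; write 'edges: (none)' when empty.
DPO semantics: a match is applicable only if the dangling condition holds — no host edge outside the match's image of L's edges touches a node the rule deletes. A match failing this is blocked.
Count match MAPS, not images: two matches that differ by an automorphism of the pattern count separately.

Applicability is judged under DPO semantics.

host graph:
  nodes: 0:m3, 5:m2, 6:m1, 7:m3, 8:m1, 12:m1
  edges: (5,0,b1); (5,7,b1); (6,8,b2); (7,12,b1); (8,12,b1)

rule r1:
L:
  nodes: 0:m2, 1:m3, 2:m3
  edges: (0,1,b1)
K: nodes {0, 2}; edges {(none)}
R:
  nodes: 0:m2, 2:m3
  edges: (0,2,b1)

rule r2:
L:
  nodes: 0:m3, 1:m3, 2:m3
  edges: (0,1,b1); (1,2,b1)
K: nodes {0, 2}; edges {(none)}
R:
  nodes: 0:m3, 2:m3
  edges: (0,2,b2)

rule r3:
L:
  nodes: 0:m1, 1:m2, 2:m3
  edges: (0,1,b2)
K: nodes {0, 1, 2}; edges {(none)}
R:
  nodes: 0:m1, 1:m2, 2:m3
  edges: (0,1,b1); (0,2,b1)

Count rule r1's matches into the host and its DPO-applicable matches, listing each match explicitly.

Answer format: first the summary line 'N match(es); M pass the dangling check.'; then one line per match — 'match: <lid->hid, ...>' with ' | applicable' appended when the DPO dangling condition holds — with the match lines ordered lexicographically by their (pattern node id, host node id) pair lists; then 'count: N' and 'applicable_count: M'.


2 match(es); 1 pass the dangling check.
match: 0->5, 1->0, 2->7 | applicable
match: 0->5, 1->7, 2->0
count: 2
applicable_count: 1


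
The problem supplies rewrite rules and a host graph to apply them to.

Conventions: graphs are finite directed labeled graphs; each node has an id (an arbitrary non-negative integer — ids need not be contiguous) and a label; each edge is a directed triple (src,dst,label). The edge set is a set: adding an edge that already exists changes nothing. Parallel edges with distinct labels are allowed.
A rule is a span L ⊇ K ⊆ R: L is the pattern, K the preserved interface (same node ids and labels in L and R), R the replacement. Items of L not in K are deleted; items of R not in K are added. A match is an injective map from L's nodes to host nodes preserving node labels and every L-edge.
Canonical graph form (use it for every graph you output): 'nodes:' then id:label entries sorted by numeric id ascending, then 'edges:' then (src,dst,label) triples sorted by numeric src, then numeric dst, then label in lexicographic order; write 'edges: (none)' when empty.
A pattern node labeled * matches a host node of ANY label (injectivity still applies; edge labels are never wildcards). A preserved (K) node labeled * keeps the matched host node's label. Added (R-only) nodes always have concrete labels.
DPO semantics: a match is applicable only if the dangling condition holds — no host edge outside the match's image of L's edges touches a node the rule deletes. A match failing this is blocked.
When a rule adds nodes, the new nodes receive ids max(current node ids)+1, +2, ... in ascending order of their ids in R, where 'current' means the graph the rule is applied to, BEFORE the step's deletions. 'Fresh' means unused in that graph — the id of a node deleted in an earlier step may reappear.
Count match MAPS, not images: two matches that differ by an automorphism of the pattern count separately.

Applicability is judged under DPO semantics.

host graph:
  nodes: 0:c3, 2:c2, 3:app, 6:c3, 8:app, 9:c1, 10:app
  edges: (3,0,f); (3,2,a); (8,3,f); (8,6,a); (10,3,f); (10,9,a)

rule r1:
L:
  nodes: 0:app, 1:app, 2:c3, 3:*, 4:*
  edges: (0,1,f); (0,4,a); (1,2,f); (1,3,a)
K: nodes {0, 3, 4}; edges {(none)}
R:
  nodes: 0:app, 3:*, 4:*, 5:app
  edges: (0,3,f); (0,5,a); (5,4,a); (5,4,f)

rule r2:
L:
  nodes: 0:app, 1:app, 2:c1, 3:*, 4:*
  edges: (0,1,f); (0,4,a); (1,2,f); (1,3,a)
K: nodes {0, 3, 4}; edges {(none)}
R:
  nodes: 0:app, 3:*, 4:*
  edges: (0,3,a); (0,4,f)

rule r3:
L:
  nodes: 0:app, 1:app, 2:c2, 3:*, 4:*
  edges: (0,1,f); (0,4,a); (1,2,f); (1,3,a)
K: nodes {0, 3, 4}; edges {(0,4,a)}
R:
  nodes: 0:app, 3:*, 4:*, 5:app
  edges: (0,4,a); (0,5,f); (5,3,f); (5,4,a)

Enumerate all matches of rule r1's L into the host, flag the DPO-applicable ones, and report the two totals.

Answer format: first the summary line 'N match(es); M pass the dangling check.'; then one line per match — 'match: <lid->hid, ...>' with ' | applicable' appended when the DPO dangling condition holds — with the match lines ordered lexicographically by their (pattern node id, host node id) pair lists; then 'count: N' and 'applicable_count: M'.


2 match(es); 0 pass the dangling check.
match: 0->8, 1->3, 2->0, 3->2, 4->6
match: 0->10, 1->3, 2->0, 3->2, 4->9
count: 2
applicable_count: 0


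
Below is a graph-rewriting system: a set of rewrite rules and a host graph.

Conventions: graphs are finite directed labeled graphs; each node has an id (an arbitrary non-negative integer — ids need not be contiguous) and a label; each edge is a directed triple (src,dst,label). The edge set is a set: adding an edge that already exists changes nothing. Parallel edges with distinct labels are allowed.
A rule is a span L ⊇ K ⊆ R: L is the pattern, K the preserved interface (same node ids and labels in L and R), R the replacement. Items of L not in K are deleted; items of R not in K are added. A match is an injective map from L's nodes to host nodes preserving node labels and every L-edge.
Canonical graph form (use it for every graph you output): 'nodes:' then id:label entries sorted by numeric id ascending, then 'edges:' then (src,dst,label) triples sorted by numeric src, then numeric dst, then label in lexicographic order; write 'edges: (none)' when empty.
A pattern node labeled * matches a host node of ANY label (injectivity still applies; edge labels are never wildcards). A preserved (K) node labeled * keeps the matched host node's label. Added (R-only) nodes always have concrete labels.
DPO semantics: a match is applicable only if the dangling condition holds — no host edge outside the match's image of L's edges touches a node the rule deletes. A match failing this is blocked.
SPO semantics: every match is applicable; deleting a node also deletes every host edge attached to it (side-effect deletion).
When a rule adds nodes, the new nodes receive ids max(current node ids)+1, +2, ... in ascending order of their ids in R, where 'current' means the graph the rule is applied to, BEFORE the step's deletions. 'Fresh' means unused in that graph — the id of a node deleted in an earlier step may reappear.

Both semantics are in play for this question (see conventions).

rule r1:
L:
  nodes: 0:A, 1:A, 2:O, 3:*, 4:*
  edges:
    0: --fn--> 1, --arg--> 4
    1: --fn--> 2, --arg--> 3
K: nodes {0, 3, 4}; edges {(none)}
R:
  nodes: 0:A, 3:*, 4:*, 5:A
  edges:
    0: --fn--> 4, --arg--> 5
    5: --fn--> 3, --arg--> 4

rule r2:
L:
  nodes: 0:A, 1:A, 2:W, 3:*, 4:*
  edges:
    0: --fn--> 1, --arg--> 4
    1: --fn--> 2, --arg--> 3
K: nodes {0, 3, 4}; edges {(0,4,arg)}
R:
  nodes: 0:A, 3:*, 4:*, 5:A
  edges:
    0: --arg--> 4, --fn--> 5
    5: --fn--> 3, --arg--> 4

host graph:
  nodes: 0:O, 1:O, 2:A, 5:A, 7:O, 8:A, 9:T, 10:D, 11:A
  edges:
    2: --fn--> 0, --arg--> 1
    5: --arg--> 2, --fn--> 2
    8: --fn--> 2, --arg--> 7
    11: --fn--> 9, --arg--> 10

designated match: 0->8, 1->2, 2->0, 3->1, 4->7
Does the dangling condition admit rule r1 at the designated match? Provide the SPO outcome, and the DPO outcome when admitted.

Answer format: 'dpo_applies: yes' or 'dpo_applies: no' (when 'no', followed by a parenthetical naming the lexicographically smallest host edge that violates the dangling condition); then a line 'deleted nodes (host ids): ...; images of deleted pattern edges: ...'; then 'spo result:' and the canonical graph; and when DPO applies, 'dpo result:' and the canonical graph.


dpo_applies: no
(the rule deletes node 2, which keeps host edge (5,2,arg) outside the match image — the dangling condition fails, DPO blocks; SPO proceeds and side-deletes such edges)
deleted nodes (host ids): 0, 2; images of deleted pattern edges: (2,0,fn); (2,1,arg); (8,2,fn); (8,7,arg)
spo result:
nodes: 1:O, 5:A, 7:O, 8:A, 9:T, 10:D, 11:A, 12:A
edges: (8,7,fn); (8,12,arg); (11,9,fn); (11,10,arg); (12,1,fn); (12,7,arg)


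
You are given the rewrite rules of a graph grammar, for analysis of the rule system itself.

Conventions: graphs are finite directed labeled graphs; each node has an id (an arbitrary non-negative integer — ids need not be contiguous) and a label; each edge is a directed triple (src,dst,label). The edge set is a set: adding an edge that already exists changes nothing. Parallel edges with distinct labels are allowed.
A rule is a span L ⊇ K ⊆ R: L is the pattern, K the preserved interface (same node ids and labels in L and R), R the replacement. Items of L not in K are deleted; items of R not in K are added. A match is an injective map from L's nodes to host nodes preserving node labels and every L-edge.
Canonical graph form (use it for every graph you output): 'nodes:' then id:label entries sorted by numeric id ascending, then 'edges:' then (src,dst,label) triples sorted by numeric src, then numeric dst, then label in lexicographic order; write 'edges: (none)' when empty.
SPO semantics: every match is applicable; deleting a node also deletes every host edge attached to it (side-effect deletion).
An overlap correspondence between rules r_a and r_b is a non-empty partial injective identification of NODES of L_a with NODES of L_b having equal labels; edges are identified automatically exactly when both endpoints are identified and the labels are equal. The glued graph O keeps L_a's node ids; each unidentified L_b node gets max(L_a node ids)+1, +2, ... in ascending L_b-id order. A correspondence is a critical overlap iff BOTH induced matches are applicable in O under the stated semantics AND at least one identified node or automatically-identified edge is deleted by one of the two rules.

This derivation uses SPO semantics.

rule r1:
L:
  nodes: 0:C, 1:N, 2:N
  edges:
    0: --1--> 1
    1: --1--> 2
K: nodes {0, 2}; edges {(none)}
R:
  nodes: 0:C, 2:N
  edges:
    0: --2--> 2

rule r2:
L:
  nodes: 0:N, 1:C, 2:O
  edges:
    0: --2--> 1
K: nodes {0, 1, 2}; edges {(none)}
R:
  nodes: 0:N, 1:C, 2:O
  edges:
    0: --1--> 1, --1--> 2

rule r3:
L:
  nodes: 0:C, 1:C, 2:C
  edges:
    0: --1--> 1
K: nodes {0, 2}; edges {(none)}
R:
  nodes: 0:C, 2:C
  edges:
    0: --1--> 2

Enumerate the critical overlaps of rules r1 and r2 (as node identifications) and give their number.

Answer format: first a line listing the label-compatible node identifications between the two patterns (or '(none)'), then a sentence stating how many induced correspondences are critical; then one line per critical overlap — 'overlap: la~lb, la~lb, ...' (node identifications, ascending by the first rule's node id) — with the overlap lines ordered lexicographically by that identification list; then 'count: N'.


label-compatible node identifications between L(r1) and L(r2): 0~1, 1~0, 2~0
2 of the induced correspondences are critical overlaps of r1 and r2.
overlap: 0~1, 1~0
overlap: 1~0
count: 2


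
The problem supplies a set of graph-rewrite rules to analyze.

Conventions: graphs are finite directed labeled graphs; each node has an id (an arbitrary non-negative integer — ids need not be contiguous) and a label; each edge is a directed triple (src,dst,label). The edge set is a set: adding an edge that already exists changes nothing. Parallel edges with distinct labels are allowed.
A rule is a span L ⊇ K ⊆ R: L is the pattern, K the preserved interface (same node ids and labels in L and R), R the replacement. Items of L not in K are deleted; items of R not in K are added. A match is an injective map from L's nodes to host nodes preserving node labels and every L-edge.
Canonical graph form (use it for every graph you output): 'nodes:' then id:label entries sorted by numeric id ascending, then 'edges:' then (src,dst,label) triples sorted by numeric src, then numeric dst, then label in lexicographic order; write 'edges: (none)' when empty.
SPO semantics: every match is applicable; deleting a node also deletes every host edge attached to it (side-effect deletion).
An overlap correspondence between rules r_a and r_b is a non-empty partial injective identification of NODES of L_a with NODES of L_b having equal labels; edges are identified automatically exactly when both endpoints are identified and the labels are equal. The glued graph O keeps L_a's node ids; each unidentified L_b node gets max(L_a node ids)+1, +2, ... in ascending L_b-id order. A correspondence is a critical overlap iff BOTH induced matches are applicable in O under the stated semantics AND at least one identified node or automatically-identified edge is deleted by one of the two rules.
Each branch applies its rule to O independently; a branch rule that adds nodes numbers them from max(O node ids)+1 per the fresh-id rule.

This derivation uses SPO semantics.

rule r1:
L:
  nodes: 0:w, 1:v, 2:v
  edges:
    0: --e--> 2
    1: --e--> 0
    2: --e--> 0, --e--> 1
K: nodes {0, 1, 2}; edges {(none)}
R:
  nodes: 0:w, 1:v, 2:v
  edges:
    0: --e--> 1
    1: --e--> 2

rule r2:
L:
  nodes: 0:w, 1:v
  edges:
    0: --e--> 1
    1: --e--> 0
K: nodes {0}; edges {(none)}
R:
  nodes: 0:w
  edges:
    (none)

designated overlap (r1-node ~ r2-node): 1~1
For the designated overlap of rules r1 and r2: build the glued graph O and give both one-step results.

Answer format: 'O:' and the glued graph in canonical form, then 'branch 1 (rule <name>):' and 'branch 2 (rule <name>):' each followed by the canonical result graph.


O:
nodes: 0:w, 1:v, 2:v, 3:w
edges: (0,2,e); (1,0,e); (1,3,e); (2,0,e); (2,1,e); (3,1,e)
branch 1 (rule r1):
nodes: 0:w, 1:v, 2:v, 3:w
edges: (0,1,e); (1,2,e); (1,3,e); (3,1,e)
branch 2 (rule r2):
nodes: 0:w, 2:v, 3:w
edges: (0,2,e); (2,0,e)


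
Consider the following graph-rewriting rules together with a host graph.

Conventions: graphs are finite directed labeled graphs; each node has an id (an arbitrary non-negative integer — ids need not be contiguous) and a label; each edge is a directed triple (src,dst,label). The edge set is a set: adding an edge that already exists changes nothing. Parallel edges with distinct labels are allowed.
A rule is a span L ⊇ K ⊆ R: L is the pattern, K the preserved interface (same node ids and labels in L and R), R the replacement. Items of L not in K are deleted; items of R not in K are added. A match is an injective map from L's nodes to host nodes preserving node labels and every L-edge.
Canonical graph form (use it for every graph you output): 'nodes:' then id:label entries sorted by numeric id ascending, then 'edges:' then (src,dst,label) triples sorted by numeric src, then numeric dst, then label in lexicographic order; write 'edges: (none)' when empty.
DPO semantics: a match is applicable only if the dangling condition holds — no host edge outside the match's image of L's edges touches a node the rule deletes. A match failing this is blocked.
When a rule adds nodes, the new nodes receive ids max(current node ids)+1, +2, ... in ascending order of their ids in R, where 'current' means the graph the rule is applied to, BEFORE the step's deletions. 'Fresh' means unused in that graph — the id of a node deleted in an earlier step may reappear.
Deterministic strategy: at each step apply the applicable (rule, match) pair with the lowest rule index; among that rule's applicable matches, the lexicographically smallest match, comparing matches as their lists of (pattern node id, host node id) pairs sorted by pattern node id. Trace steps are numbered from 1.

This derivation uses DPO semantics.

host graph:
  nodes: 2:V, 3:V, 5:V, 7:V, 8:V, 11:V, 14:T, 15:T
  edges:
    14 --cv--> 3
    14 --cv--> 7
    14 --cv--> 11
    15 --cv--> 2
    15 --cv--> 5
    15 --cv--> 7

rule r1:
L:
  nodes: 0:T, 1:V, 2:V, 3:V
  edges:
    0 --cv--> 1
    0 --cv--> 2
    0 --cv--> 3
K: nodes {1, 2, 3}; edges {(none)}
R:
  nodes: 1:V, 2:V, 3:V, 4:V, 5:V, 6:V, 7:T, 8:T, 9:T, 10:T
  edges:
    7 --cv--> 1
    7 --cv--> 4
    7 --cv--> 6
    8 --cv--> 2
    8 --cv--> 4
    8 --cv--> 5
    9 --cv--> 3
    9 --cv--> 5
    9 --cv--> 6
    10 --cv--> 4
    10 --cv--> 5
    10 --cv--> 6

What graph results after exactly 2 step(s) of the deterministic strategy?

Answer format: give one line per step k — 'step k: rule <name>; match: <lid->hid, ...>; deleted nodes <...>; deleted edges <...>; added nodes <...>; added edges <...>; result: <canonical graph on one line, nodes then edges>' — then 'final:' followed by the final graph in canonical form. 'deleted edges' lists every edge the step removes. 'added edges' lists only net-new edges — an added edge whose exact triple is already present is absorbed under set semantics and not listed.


step 1: rule r1; match: 0->14, 1->3, 2->7, 3->11; deleted nodes 14; deleted edges (14,3,cv); (14,7,cv); (14,11,cv); added nodes 16, 17, 18, 19, 20, 21, 22; added edges (19,3,cv); (19,16,cv); (19,18,cv); (20,7,cv); (20,16,cv); (20,17,cv); (21,11,cv); (21,17,cv); (21,18,cv); (22,16,cv); (22,17,cv); (22,18,cv); result: nodes: 2:V, 3:V, 5:V, 7:V, 8:V, 11:V, 15:T, 16:V, 17:V, 18:V, 19:T, 20:T, 21:T, 22:T edges: (15,2,cv); (15,5,cv); (15,7,cv); (19,3,cv); (19,16,cv); (19,18,cv); (20,7,cv); (20,16,cv); (20,17,cv); (21,11,cv); (21,17,cv); (21,18,cv); (22,16,cv); (22,17,cv); (22,18,cv)
step 2: rule r1; match: 0->15, 1->2, 2->5, 3->7; deleted nodes 15; deleted edges (15,2,cv); (15,5,cv); (15,7,cv); added nodes 23, 24, 25, 26, 27, 28, 29; added edges (26,2,cv); (26,23,cv); (26,25,cv); (27,5,cv); (27,23,cv); (27,24,cv); (28,7,cv); (28,24,cv); (28,25,cv); (29,23,cv); (29,24,cv); (29,25,cv); result: nodes: 2:V, 3:V, 5:V, 7:V, 8:V, 11:V, 16:V, 17:V, 18:V, 19:T, 20:T, 21:T, 22:T, 23:V, 24:V, 25:V, 26:T, 27:T, 28:T, 29:T edges: (19,3,cv); (19,16,cv); (19,18,cv); (20,7,cv); (20,16,cv); (20,17,cv); (21,11,cv); (21,17,cv); (21,18,cv); (22,16,cv); (22,17,cv); (22,18,cv); (26,2,cv); (26,23,cv); (26,25,cv); (27,5,cv); (27,23,cv); (27,24,cv); (28,7,cv); (28,24,cv); (28,25,cv); (29,23,cv); (29,24,cv); (29,25,cv)
final:
nodes: 2:V, 3:V, 5:V, 7:V, 8:V, 11:V, 16:V, 17:V, 18:V, 19:T, 20:T, 21:T, 22:T, 23:V, 24:V, 25:V, 26:T, 27:T, 28:T, 29:T
edges: (19,3,cv); (19,16,cv); (19,18,cv); (20,7,cv); (20,16,cv); (20,17,cv); (21,11,cv); (21,17,cv); (21,18,cv); (22,16,cv); (22,17,cv); (22,18,cv); (26,2,cv); (26,23,cv); (26,25,cv); (27,5,cv); (27,23,cv); (27,24,cv); (28,7,cv); (28,24,cv); (28,25,cv); (29,23,cv); (29,24,cv); (29,25,cv)


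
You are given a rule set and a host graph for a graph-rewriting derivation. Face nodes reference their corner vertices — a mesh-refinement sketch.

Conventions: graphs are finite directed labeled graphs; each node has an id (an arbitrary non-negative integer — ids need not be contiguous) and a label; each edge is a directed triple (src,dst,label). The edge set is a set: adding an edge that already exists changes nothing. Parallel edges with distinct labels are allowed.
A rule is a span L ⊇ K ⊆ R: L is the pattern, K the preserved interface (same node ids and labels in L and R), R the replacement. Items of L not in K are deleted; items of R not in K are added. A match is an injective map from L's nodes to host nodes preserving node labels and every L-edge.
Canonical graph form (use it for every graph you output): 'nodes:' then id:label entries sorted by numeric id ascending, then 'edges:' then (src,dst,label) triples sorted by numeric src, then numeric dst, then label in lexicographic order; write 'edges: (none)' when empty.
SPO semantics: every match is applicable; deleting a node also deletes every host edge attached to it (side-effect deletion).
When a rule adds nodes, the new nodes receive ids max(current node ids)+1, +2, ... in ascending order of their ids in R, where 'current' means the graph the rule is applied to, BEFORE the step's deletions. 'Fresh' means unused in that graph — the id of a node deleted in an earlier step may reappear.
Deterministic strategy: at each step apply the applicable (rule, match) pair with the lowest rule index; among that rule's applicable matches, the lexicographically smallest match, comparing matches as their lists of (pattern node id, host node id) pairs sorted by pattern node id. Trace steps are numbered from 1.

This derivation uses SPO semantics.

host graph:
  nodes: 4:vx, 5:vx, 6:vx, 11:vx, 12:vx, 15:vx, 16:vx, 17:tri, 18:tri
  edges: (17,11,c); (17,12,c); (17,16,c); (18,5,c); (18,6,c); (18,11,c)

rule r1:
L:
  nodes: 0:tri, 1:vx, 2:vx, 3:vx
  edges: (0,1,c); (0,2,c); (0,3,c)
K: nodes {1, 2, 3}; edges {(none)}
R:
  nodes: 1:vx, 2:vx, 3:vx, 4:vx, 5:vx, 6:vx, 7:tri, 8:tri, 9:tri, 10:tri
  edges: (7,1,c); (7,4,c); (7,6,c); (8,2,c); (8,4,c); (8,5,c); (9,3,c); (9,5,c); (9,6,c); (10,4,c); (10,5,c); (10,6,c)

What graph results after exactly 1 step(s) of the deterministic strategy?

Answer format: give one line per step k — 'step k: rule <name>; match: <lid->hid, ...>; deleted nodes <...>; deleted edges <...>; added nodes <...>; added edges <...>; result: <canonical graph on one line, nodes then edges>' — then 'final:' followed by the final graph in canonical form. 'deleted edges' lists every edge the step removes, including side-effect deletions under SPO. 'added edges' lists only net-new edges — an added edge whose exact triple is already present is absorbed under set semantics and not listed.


step 1: rule r1; match: 0->17, 1->11, 2->12, 3->16; deleted nodes 17; deleted edges (17,11,c); (17,12,c); (17,16,c); added nodes 19, 20, 21, 22, 23, 24, 25; added edges (22,11,c); (22,19,c); (22,21,c); (23,12,c); (23,19,c); (23,20,c); (24,16,c); (24,20,c); (24,21,c); (25,19,c); (25,20,c); (25,21,c); result: nodes: 4:vx, 5:vx, 6:vx, 11:vx, 12:vx, 15:vx, 16:vx, 18:tri, 19:vx, 20:vx, 21:vx, 22:tri, 23:tri, 24:tri, 25:tri edges: (18,5,c); (18,6,c); (18,11,c); (22,11,c); (22,19,c); (22,21,c); (23,12,c); (23,19,c); (23,20,c); (24,16,c); (24,20,c); (24,21,c); (25,19,c); (25,20,c); (25,21,c)
final:
nodes: 4:vx, 5:vx, 6:vx, 11:vx, 12:vx, 15:vx, 16:vx, 18:tri, 19:vx, 20:vx, 21:vx, 22:tri, 23:tri, 24:tri, 25:tri
edges: (18,5,c); (18,6,c); (18,11,c); (22,11,c); (22,19,c); (22,21,c); (23,12,c); (23,19,c); (23,20,c); (24,16,c); (24,20,c); (24,21,c); (25,19,c); (25,20,c); (25,21,c)


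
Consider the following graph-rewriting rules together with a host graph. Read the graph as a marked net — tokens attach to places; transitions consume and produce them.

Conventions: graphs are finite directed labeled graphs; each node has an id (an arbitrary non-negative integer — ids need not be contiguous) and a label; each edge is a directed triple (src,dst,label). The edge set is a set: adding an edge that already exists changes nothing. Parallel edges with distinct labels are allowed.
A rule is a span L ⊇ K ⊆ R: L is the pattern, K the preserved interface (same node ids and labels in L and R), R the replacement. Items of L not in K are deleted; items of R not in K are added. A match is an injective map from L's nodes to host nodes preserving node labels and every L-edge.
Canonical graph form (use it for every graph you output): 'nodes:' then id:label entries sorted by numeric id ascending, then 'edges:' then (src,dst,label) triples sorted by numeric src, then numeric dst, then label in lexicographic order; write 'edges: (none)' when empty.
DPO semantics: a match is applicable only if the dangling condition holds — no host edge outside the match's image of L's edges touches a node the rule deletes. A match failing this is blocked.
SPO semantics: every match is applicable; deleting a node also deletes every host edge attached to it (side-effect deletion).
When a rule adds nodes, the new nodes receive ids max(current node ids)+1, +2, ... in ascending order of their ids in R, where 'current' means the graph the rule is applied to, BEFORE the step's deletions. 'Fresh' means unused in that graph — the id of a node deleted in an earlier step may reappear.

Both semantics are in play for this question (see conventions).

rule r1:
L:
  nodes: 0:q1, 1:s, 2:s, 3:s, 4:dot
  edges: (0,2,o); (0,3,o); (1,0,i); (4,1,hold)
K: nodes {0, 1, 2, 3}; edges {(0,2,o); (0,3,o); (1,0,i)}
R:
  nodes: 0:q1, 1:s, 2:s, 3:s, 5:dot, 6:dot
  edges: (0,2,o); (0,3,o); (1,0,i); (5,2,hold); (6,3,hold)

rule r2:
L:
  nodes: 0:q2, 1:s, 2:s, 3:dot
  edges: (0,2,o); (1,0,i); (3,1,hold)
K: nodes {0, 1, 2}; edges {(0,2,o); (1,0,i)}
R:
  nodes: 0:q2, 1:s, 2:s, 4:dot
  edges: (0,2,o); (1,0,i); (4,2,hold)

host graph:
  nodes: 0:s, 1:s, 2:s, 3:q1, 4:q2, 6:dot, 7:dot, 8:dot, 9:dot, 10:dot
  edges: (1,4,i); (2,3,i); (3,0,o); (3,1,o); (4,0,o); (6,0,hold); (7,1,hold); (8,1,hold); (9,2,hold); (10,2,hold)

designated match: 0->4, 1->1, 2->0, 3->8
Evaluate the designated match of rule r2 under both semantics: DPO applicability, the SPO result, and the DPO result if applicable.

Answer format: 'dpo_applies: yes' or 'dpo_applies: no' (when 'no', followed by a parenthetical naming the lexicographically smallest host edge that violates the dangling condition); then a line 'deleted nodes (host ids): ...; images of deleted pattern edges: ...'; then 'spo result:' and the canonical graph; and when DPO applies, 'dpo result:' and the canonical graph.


dpo_applies: yes
deleted nodes (host ids): 8; images of deleted pattern edges: (8,1,hold)
spo result:
nodes: 0:s, 1:s, 2:s, 3:q1, 4:q2, 6:dot, 7:dot, 9:dot, 10:dot, 11:dot
edges: (1,4,i); (2,3,i); (3,0,o); (3,1,o); (4,0,o); (6,0,hold); (7,1,hold); (9,2,hold); (10,2,hold); (11,0,hold)
dpo result:
nodes: 0:s, 1:s, 2:s, 3:q1, 4:q2, 6:dot, 7:dot, 9:dot, 10:dot, 11:dot
edges: (1,4,i); (2,3,i); (3,0,o); (3,1,o); (4,0,o); (6,0,hold); (7,1,hold); (9,2,hold); (10,2,hold); (11,0,hold)


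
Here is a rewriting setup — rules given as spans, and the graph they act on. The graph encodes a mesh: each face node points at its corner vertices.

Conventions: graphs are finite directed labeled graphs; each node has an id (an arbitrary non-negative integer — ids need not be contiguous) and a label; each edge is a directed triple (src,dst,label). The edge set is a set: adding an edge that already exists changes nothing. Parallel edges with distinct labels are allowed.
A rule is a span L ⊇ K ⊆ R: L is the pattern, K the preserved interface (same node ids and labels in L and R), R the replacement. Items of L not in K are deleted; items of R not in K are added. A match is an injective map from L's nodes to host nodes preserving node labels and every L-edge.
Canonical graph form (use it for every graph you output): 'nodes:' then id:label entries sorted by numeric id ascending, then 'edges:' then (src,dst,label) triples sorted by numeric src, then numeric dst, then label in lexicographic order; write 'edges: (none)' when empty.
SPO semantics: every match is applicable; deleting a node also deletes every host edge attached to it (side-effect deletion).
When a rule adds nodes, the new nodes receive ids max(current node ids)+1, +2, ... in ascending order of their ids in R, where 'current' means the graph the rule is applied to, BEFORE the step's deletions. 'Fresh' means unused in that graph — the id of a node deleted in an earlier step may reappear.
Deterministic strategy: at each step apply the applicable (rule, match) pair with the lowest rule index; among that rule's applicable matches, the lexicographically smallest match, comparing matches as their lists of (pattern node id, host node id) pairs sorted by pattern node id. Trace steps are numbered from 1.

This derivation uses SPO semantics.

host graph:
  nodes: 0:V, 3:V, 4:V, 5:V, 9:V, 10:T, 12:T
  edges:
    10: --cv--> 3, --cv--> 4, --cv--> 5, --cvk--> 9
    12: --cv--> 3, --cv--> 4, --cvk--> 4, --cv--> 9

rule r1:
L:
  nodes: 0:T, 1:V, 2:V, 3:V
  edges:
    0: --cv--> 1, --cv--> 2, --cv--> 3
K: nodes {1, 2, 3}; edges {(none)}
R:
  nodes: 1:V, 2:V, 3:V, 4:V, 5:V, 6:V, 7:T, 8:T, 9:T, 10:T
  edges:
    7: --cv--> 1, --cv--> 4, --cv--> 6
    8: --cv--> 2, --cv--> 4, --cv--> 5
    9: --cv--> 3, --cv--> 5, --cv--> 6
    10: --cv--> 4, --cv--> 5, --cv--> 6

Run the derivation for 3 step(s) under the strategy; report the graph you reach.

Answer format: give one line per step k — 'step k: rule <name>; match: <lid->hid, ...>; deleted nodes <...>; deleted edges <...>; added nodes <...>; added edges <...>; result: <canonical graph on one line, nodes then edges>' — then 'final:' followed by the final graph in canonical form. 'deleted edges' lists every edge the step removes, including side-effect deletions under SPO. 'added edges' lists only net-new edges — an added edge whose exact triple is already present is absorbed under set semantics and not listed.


step 1: rule r1; match: 0->10, 1->3, 2->4, 3->5; deleted nodes 10; deleted edges (10,3,cv); (10,4,cv); (10,5,cv); (10,9,cvk); added nodes 13, 14, 15, 16, 17, 18, 19; added edges (16,3,cv); (16,13,cv); (16,15,cv); (17,4,cv); (17,13,cv); (17,14,cv); (18,5,cv); (18,14,cv); (18,15,cv); (19,13,cv); (19,14,cv); (19,15,cv); result: nodes: 0:V, 3:V, 4:V, 5:V, 9:V, 12:T, 13:V, 14:V, 15:V, 16:T, 17:T, 18:T, 19:T edges: (12,3,cv); (12,4,cv); (12,4,cvk); (12,9,cv); (16,3,cv); (16,13,cv); (16,15,cv); (17,4,cv); (17,13,cv); (17,14,cv); (18,5,cv); (18,14,cv); (18,15,cv); (19,13,cv); (19,14,cv); (19,15,cv)
step 2: rule r1; match: 0->12, 1->3, 2->4, 3->9; deleted nodes 12; deleted edges (12,3,cv); (12,4,cv); (12,4,cvk); (12,9,cv); added nodes 20, 21, 22, 23, 24, 25, 26; added edges (23,3,cv); (23,20,cv); (23,22,cv); (24,4,cv); (24,20,cv); (24,21,cv); (25,9,cv); (25,21,cv); (25,22,cv); (26,20,cv); (26,21,cv); (26,22,cv); result: nodes: 0:V, 3:V, 4:V, 5:V, 9:V, 13:V, 14:V, 15:V, 16:T, 17:T, 18:T, 19:T, 20:V, 21:V, 22:V, 23:T, 24:T, 25:T, 26:T edges: (16,3,cv); (16,13,cv); (16,15,cv); (17,4,cv); (17,13,cv); (17,14,cv); (18,5,cv); (18,14,cv); (18,15,cv); (19,13,cv); (19,14,cv); (19,15,cv); (23,3,cv); (23,20,cv); (23,22,cv); (24,4,cv); (24,20,cv); (24,21,cv); (25,9,cv); (25,21,cv); (25,22,cv); (26,20,cv); (26,21,cv); (26,22,cv)
step 3: rule r1; match: 0->16, 1->3, 2->13, 3->15; deleted nodes 16; deleted edges (16,3,cv); (16,13,cv); (16,15,cv); added nodes 27, 28, 29, 30, 31, 32, 33; added edges (30,3,cv); (30,27,cv); (30,29,cv); (31,13,cv); (31,27,cv); (31,28,cv); (32,15,cv); (32,28,cv); (32,29,cv); (33,27,cv); (33,28,cv); (33,29,cv); result: nodes: 0:V, 3:V, 4:V, 5:V, 9:V, 13:V, 14:V, 15:V, 17:T, 18:T, 19:T, 20:V, 21:V, 22:V, 23:T, 24:T, 25:T, 26:T, 27:V, 28:V, 29:V, 30:T, 31:T, 32:T, 33:T edges: (17,4,cv); (17,13,cv); (17,14,cv); (18,5,cv); (18,14,cv); (18,15,cv); (19,13,cv); (19,14,cv); (19,15,cv); (23,3,cv); (23,20,cv); (23,22,cv); (24,4,cv); (24,20,cv); (24,21,cv); (25,9,cv); (25,21,cv); (25,22,cv); (26,20,cv); (26,21,cv); (26,22,cv); (30,3,cv); (30,27,cv); (30,29,cv); (31,13,cv); (31,27,cv); (31,28,cv); (32,15,cv); (32,28,cv); (32,29,cv); (33,27,cv); (33,28,cv); (33,29,cv)
final:
nodes: 0:V, 3:V, 4:V, 5:V, 9:V, 13:V, 14:V, 15:V, 17:T, 18:T, 19:T, 20:V, 21:V, 22:V, 23:T, 24:T, 25:T, 26:T, 27:V, 28:V, 29:V, 30:T, 31:T, 32:T, 33:T
edges: (17,4,cv); (17,13,cv); (17,14,cv); (18,5,cv); (18,14,cv); (18,15,cv); (19,13,cv); (19,14,cv); (19,15,cv); (23,3,cv); (23,20,cv); (23,22,cv); (24,4,cv); (24,20,cv); (24,21,cv); (25,9,cv); (25,21,cv); (25,22,cv); (26,20,cv); (26,21,cv); (26,22,cv); (30,3,cv); (30,27,cv); (30,29,cv); (31,13,cv); (31,27,cv); (31,28,cv); (32,15,cv); (32,28,cv); (32,29,cv); (33,27,cv); (33,28,cv); (33,29,cv)


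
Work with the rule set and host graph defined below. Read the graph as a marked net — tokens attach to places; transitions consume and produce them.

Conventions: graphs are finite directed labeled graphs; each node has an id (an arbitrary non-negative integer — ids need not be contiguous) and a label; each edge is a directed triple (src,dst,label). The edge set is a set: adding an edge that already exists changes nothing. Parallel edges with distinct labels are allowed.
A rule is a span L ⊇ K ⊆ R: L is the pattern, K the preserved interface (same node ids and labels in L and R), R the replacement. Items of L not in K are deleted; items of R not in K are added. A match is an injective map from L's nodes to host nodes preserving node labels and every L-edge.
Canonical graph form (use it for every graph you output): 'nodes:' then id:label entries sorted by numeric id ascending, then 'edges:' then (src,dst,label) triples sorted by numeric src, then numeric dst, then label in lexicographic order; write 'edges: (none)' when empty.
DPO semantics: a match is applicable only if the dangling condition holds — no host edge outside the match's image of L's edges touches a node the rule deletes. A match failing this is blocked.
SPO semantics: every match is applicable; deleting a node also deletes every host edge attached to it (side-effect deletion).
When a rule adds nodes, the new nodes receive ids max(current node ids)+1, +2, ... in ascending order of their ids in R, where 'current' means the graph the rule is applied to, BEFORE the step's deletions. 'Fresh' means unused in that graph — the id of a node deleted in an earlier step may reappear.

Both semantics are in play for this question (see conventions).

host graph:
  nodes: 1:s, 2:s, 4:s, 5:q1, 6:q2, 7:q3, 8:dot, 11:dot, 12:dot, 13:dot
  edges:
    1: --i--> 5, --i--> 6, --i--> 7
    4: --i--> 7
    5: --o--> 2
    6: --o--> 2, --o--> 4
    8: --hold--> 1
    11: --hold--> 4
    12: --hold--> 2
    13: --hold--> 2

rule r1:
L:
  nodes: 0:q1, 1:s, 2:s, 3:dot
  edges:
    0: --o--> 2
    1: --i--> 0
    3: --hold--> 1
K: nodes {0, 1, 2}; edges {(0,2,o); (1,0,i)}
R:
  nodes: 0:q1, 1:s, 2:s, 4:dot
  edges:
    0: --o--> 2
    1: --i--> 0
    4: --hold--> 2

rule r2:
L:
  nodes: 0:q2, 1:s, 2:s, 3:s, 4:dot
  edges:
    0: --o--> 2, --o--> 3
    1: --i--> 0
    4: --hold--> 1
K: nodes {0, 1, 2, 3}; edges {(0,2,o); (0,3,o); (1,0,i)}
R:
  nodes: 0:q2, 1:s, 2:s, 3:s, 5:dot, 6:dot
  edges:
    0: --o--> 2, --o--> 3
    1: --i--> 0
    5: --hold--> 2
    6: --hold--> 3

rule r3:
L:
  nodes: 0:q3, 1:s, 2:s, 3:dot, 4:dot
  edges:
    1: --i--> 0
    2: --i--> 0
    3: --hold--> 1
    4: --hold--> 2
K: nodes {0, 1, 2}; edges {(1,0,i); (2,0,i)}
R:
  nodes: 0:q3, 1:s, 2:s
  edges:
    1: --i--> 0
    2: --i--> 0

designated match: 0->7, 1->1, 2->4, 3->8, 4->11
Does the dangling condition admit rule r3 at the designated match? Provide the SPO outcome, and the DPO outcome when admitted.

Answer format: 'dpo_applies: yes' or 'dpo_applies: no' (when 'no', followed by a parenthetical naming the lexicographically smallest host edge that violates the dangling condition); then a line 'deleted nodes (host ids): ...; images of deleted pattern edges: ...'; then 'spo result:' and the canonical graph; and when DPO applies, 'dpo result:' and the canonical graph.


dpo_applies: yes
deleted nodes (host ids): 8, 11; images of deleted pattern edges: (8,1,hold); (11,4,hold)
spo result:
nodes: 1:s, 2:s, 4:s, 5:q1, 6:q2, 7:q3, 12:dot, 13:dot
edges: (1,5,i); (1,6,i); (1,7,i); (4,7,i); (5,2,o); (6,2,o); (6,4,o); (12,2,hold); (13,2,hold)
dpo result:
nodes: 1:s, 2:s, 4:s, 5:q1, 6:q2, 7:q3, 12:dot, 13:dot
edges: (1,5,i); (1,6,i); (1,7,i); (4,7,i); (5,2,o); (6,2,o); (6,4,o); (12,2,hold); (13,2,hold)
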